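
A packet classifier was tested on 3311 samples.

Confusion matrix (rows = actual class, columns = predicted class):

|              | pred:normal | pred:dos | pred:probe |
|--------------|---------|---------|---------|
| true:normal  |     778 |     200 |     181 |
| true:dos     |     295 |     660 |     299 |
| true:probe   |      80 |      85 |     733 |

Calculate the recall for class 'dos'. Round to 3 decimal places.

Take TP from the diagonal, FP from the rest of the 'dos' prediction marginal, FN from the rest of the 'dos' actual marginal.
recall = TP/(TP+FN).
dos: TP=660, FN=295+299=594 → 660/1254 = 0.5263

0.526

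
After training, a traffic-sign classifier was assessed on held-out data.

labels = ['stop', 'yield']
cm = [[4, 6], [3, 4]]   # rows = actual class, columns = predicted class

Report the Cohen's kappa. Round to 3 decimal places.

Observed agreement pₒ = trace/N = 8/17 = 0.4706
Expected agreement pₑ = Σ (rowᵢ·colᵢ)/N² = (10·7 + 7·10)/17² = 0.4844
κ = (pₒ − pₑ)/(1 − pₑ) = (0.4706 − 0.4844)/(1 − 0.4844) = -0.027

-0.027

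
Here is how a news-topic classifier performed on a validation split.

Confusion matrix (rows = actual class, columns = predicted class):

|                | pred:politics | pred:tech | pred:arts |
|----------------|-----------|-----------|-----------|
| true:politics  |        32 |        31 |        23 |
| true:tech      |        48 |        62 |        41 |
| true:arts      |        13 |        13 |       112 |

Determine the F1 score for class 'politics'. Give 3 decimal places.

Treat 'politics' as positive and all other classes as negative.
F1 score = 2·TP/(2·TP+FP+FN).
politics: TP=32, FP=48+13=61, FN=31+23=54 → 64/179 = 0.3575

0.358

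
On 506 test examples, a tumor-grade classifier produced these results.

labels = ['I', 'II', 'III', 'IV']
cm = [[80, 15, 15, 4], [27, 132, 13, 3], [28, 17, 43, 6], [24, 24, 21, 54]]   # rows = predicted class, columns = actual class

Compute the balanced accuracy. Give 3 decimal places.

0.620

Balanced accuracy = mean of per-class recall.
  I: recall = 80/159 = 0.5031
  II: recall = 132/188 = 0.7021
  III: recall = 43/92 = 0.4674
  IV: recall = 54/67 = 0.8060
Mean = (0.5031 + 0.7021 + 0.4674 + 0.8060) / 4 = 0.620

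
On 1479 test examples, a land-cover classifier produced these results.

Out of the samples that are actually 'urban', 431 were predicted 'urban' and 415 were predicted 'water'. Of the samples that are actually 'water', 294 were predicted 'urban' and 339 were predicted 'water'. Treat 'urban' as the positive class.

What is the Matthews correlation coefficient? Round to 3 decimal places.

MCC = (TP·TN − FP·FN) / √((TP+FP)(TP+FN)(TN+FP)(TN+FN))
Numerator = 431·339 − 294·415 = 24099
Denominator = √(725·846·633·754) = √292740914700 = 541055.3712
MCC = 24099 / 541055.3712 = 0.045

0.045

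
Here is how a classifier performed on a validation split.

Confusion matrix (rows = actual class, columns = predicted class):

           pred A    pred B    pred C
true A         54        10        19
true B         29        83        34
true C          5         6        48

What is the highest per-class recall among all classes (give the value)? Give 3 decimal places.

0.814

Per-class recall (TP/(TP+FN)):
  A: TP=54, FN=10+19=29 → 54/83 = 0.6506
  B: TP=83, FN=29+34=63 → 83/146 = 0.5685
  C: TP=48, FN=5+6=11 → 48/59 = 0.8136
Highest is class 'C' with recall = 0.814.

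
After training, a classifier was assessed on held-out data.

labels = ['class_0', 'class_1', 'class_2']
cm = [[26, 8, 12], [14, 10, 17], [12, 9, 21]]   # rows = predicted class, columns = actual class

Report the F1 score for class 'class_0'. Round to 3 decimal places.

0.531

Take TP from the diagonal, FP from the rest of the 'class_0' prediction marginal, FN from the rest of the 'class_0' actual marginal.
F1 score = 2·TP/(2·TP+FP+FN).
class_0: TP=26, FP=8+12=20, FN=14+12=26 → 52/98 = 0.5306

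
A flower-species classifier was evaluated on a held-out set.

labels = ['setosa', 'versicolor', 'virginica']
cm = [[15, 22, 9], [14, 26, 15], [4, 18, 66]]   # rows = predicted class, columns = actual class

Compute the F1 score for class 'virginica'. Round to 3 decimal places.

Treat 'virginica' as positive and all other classes as negative.
F1 score = 2·TP/(2·TP+FP+FN).
virginica: TP=66, FP=4+18=22, FN=9+15=24 → 132/178 = 0.7416

0.742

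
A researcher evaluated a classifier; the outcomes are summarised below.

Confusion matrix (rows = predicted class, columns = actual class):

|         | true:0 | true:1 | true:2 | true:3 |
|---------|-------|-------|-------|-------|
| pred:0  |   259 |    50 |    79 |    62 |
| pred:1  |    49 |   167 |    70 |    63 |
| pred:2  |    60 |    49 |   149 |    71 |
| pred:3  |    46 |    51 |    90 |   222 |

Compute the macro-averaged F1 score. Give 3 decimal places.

0.513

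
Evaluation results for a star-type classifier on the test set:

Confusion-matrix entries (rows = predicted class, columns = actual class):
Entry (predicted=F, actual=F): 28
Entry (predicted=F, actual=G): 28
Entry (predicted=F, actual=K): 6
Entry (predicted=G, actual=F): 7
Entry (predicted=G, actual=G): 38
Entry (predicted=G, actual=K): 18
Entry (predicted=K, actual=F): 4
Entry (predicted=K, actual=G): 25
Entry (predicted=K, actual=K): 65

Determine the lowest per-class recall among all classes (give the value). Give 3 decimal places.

0.418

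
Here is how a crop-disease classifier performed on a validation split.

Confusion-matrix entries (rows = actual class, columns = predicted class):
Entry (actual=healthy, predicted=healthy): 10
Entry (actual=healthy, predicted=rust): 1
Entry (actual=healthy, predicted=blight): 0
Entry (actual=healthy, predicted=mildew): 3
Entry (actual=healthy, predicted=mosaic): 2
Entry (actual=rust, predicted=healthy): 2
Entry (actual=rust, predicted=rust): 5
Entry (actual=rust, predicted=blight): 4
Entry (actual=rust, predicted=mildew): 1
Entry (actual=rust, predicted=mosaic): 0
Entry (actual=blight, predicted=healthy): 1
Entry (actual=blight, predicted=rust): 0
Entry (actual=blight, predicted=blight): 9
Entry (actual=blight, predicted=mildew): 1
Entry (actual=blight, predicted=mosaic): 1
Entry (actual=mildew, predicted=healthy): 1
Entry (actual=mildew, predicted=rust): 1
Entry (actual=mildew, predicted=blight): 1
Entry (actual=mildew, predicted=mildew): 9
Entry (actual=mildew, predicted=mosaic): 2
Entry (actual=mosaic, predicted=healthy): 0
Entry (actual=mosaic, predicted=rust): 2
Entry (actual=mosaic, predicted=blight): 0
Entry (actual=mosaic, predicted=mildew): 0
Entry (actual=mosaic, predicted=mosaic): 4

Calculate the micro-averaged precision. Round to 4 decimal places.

0.6167

Micro-averaging pools counts across classes: ΣTP=37, ΣFP=23, ΣFN=23.
Micro-precision = TP/(TP+FP) on pooled counts = 0.6167 (equals overall accuracy in single-label multiclass).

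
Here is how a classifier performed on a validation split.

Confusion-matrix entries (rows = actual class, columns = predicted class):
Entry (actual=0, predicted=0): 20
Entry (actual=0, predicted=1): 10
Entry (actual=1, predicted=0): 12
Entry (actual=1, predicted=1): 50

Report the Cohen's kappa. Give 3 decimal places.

Observed agreement pₒ = trace/N = 70/92 = 0.7609
Expected agreement pₑ = Σ (rowᵢ·colᵢ)/N² = (30·32 + 62·60)/92² = 0.5529
κ = (pₒ − pₑ)/(1 − pₑ) = (0.7609 − 0.5529)/(1 − 0.5529) = 0.465

0.465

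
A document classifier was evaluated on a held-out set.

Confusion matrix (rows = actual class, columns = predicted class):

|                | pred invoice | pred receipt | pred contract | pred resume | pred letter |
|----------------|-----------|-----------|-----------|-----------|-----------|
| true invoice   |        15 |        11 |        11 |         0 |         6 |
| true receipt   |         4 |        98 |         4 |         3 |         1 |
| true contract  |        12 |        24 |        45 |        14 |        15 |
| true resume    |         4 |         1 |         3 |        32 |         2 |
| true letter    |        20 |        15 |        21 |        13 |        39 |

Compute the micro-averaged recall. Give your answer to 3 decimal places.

0.554

Micro-averaging pools counts across classes: ΣTP=229, ΣFP=184, ΣFN=184.
Micro-recall = TP/(TP+FN) on pooled counts = 0.554 (equals overall accuracy in single-label multiclass).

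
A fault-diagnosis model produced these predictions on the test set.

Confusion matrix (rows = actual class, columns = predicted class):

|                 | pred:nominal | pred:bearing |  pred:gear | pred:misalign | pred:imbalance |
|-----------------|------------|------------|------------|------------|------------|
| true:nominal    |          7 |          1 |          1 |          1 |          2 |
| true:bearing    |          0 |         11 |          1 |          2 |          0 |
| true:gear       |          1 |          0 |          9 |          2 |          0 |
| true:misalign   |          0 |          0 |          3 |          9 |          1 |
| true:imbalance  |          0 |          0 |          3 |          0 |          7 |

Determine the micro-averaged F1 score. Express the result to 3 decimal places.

Micro-averaging pools counts across classes: ΣTP=43, ΣFP=18, ΣFN=18.
Micro-F1 score = 2·TP/(2·TP+FP+FN) on pooled counts = 0.705 (equals overall accuracy in single-label multiclass).

0.705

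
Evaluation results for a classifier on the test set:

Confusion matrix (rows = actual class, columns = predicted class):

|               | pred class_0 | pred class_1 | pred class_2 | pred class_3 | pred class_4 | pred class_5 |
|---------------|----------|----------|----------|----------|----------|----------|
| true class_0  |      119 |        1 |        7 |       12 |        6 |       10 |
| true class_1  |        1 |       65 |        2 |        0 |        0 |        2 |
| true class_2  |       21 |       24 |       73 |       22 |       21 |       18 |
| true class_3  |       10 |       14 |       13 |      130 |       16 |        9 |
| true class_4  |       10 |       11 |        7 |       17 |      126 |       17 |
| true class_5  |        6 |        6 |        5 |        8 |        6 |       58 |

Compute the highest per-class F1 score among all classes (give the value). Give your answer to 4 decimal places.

0.7391

Per-class F1 score (2·TP/(2·TP+FP+FN)):
  class_0: TP=119, FP=1+21+10+10+6=48, FN=1+7+12+6+10=36 → 238/322 = 0.73913
  class_1: TP=65, FP=1+24+14+11+6=56, FN=1+2+0+0+2=5 → 130/191 = 0.68063
  class_2: TP=73, FP=7+2+13+7+5=34, FN=21+24+22+21+18=106 → 146/286 = 0.51049
  class_3: TP=130, FP=12+0+22+17+8=59, FN=10+14+13+16+9=62 → 260/381 = 0.68241
  class_4: TP=126, FP=6+0+21+16+6=49, FN=10+11+7+17+17=62 → 252/363 = 0.69421
  class_5: TP=58, FP=10+2+18+9+17=56, FN=6+6+5+8+6=31 → 116/203 = 0.57143
Highest is class 'class_0' with F1 score = 0.7391.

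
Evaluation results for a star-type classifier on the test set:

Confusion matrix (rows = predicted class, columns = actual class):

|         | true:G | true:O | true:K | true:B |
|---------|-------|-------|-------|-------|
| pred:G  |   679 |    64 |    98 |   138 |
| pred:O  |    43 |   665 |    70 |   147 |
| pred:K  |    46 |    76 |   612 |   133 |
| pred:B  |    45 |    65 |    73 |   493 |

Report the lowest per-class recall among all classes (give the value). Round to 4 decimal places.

Per-class recall (TP/(TP+FN)):
  G: TP=679, FN=43+46+45=134 → 679/813 = 0.83518
  O: TP=665, FN=64+76+65=205 → 665/870 = 0.76437
  K: TP=612, FN=98+70+73=241 → 612/853 = 0.71747
  B: TP=493, FN=138+147+133=418 → 493/911 = 0.54116
Lowest is class 'B' with recall = 0.5412.

0.5412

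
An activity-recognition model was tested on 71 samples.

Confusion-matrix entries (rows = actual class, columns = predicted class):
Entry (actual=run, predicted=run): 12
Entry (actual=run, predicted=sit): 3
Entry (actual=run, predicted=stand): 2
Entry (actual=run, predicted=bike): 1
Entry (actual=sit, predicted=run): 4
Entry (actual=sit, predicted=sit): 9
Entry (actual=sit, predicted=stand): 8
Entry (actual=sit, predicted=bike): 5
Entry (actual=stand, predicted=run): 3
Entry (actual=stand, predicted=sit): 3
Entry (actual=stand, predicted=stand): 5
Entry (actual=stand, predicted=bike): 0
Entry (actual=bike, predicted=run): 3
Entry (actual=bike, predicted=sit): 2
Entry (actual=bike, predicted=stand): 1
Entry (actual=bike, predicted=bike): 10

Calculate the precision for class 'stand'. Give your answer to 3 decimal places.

0.313

One-vs-rest for 'stand': TP = diagonal; FP = other classes predicted 'stand'; FN = 'stand' predicted as other.
precision = TP/(TP+FP).
stand: TP=5, FP=2+8+1=11 → 5/16 = 0.3125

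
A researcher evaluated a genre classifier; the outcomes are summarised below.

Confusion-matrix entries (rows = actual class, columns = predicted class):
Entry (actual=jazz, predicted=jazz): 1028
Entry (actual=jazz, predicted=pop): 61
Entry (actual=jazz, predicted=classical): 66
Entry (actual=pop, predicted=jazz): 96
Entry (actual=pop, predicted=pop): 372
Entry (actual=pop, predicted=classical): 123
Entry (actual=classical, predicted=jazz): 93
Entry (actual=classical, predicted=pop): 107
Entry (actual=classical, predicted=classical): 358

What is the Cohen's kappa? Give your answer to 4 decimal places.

0.6163

Observed agreement pₒ = trace/N = 1758/2304 = 0.76302
Expected agreement pₑ = Σ (rowᵢ·colᵢ)/N² = (1155·1217 + 591·540 + 558·547)/2304² = 0.38241
κ = (pₒ − pₑ)/(1 − pₑ) = (0.76302 − 0.38241)/(1 − 0.38241) = 0.6163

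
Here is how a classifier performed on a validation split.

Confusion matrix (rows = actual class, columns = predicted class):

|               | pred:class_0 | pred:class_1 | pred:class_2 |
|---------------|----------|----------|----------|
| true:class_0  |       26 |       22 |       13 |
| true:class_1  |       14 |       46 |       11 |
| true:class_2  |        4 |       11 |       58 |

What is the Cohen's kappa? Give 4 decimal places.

Observed agreement pₒ = trace/N = 130/205 = 0.63415
Expected agreement pₑ = Σ (rowᵢ·colᵢ)/N² = (61·44 + 71·79 + 73·82)/205² = 0.33977
κ = (pₒ − pₑ)/(1 − pₑ) = (0.63415 − 0.33977)/(1 − 0.33977) = 0.4459

0.4459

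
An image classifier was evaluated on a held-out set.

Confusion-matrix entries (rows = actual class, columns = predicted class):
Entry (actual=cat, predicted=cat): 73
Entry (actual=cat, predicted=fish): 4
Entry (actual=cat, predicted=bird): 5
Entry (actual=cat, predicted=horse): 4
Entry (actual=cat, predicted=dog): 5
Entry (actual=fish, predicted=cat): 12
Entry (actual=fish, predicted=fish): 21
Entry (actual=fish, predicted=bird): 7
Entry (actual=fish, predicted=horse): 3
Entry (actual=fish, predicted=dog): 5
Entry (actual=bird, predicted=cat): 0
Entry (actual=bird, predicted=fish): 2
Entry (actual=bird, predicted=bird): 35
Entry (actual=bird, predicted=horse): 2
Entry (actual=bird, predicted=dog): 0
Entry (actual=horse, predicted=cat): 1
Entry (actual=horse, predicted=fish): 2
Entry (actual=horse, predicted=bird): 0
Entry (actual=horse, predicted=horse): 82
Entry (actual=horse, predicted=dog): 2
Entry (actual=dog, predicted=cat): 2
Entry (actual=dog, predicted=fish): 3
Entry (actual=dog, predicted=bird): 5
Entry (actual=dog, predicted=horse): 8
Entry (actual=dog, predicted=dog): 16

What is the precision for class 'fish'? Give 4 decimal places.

Treat 'fish' as positive and all other classes as negative.
precision = TP/(TP+FP).
fish: TP=21, FP=4+2+2+3=11 → 21/32 = 0.65625

0.6563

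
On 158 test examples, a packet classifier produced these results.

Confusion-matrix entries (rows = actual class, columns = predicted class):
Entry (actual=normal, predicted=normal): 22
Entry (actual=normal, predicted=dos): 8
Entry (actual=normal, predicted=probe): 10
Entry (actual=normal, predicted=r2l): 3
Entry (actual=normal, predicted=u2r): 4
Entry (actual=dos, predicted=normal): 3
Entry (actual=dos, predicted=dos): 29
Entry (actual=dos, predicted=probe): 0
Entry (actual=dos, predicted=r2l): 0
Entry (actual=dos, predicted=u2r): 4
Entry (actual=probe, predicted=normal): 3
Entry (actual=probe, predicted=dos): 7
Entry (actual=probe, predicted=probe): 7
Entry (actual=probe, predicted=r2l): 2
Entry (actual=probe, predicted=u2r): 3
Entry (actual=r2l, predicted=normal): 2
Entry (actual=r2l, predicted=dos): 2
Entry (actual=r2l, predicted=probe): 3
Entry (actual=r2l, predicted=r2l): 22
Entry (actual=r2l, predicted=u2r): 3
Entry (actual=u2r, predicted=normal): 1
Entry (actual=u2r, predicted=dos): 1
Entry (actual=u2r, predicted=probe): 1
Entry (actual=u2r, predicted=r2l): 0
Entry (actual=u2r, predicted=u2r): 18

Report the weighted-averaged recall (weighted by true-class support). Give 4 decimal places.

0.6203

Per-class recall (TP/(TP+FN)):
  normal: TP=22, FN=8+10+3+4=25 → 22/47 = 0.46809
  dos: TP=29, FN=3+0+0+4=7 → 29/36 = 0.80556
  probe: TP=7, FN=3+7+2+3=15 → 7/22 = 0.31818
  r2l: TP=22, FN=2+2+3+3=10 → 22/32 = 0.68750
  u2r: TP=18, FN=1+1+1+0=3 → 18/21 = 0.85714
Weighted-recall = Σ (supportᵢ/N)·recallᵢ with N=158: (47/158)·0.46809 + (36/158)·0.80556 + (22/158)·0.31818 + (32/158)·0.68750 + (21/158)·0.85714 = 0.6203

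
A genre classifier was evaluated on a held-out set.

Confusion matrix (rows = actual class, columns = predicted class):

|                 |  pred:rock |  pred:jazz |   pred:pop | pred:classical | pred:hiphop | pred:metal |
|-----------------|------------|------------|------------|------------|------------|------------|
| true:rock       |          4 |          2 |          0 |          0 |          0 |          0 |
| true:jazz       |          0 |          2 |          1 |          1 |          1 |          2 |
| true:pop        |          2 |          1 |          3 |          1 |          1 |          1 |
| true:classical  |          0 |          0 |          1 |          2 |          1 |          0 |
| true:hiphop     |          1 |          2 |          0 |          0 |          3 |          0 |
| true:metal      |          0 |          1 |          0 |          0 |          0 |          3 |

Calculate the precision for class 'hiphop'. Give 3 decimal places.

0.500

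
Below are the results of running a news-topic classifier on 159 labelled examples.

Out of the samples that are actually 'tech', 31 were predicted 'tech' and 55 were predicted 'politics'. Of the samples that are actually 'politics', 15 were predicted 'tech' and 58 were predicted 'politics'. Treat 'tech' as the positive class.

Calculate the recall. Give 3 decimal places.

0.360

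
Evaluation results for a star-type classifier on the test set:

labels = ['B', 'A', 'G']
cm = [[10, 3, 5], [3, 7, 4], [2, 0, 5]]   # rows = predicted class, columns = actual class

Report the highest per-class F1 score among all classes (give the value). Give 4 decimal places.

0.6061

Per-class F1 score (2·TP/(2·TP+FP+FN)):
  B: TP=10, FP=3+5=8, FN=3+2=5 → 20/33 = 0.60606
  A: TP=7, FP=3+4=7, FN=3+0=3 → 14/24 = 0.58333
  G: TP=5, FP=2+0=2, FN=5+4=9 → 10/21 = 0.47619
Highest is class 'B' with F1 score = 0.6061.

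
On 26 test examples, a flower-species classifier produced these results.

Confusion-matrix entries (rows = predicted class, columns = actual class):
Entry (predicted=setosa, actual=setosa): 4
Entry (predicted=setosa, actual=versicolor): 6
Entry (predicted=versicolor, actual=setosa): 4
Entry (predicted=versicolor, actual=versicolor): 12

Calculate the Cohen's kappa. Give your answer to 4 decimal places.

0.1558

Observed agreement pₒ = trace/N = 16/26 = 0.61538
Expected agreement pₑ = Σ (rowᵢ·colᵢ)/N² = (8·10 + 18·16)/26² = 0.54438
κ = (pₒ − pₑ)/(1 − pₑ) = (0.61538 − 0.54438)/(1 − 0.54438) = 0.1558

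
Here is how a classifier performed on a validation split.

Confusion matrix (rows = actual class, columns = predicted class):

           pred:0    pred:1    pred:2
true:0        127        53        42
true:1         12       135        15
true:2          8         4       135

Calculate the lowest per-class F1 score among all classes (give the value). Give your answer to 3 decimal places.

0.688

Per-class F1 score (2·TP/(2·TP+FP+FN)):
  0: TP=127, FP=12+8=20, FN=53+42=95 → 254/369 = 0.6883
  1: TP=135, FP=53+4=57, FN=12+15=27 → 270/354 = 0.7627
  2: TP=135, FP=42+15=57, FN=8+4=12 → 270/339 = 0.7965
Lowest is class '0' with F1 score = 0.688.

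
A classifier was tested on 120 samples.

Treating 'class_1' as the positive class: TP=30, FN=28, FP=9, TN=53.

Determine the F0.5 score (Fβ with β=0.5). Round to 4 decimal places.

Fβ = (1+β²)·TP / ((1+β²)·TP + β²·FN + FP), with β²=1/4
= 1.25·30 / (1.25·30 + 0.25·28 + 9) = 0.7009

0.7009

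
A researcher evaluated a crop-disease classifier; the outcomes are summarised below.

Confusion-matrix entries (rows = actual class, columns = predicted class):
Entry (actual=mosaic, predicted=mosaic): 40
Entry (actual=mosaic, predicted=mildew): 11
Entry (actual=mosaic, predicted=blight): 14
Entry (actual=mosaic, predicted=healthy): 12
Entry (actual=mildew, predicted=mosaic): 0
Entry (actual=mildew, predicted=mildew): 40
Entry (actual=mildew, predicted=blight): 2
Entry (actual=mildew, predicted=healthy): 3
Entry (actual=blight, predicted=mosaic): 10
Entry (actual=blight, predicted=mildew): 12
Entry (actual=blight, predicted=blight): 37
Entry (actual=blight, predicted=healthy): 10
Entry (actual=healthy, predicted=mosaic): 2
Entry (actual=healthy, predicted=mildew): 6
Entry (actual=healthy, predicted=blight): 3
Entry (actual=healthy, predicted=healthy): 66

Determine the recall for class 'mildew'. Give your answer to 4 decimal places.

recall = TP/(TP+FN).
mildew: TP=40, FN=0+2+3=5 → 40/45 = 0.88889

0.8889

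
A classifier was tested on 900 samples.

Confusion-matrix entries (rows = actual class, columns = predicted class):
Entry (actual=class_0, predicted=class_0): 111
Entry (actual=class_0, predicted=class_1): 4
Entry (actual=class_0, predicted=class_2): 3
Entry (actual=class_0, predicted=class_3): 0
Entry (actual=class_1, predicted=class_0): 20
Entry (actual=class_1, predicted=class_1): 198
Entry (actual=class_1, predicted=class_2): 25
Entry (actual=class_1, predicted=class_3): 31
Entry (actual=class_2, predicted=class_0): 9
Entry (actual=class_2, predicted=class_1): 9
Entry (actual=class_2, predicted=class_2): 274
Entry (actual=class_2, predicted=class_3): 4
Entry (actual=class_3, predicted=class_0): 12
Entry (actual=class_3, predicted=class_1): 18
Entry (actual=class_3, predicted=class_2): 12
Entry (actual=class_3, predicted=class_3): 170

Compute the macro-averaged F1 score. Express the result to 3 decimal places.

Per-class F1 score (2·TP/(2·TP+FP+FN)):
  class_0: TP=111, FP=20+9+12=41, FN=4+3+0=7 → 222/270 = 0.8222
  class_1: TP=198, FP=4+9+18=31, FN=20+25+31=76 → 396/503 = 0.7873
  class_2: TP=274, FP=3+25+12=40, FN=9+9+4=22 → 548/610 = 0.8984
  class_3: TP=170, FP=0+31+4=35, FN=12+18+12=42 → 340/417 = 0.8153
Macro-F1 score = mean = (0.8222 + 0.7873 + 0.8984 + 0.8153) / 4 = 0.831

0.831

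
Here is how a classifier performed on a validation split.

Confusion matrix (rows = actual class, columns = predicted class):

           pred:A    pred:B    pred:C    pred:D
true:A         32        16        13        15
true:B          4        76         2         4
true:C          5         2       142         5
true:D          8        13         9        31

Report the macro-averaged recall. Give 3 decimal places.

0.684

Per-class recall (TP/(TP+FN)):
  A: TP=32, FN=16+13+15=44 → 32/76 = 0.4211
  B: TP=76, FN=4+2+4=10 → 76/86 = 0.8837
  C: TP=142, FN=5+2+5=12 → 142/154 = 0.9221
  D: TP=31, FN=8+13+9=30 → 31/61 = 0.5082
Macro-recall = mean = (0.4211 + 0.8837 + 0.9221 + 0.5082) / 4 = 0.684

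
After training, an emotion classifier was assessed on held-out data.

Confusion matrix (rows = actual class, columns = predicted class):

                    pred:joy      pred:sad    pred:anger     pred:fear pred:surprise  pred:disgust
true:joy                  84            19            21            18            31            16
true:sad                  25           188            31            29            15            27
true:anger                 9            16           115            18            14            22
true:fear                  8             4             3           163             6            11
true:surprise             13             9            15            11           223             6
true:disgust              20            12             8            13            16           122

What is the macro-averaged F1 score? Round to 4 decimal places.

Per-class F1 score (2·TP/(2·TP+FP+FN)):
  joy: TP=84, FP=25+9+8+13+20=75, FN=19+21+18+31+16=105 → 168/348 = 0.48276
  sad: TP=188, FP=19+16+4+9+12=60, FN=25+31+29+15+27=127 → 376/563 = 0.66785
  anger: TP=115, FP=21+31+3+15+8=78, FN=9+16+18+14+22=79 → 230/387 = 0.59432
  fear: TP=163, FP=18+29+18+11+13=89, FN=8+4+3+6+11=32 → 326/447 = 0.72931
  surprise: TP=223, FP=31+15+14+6+16=82, FN=13+9+15+11+6=54 → 446/582 = 0.76632
  disgust: TP=122, FP=16+27+22+11+6=82, FN=20+12+8+13+16=69 → 244/395 = 0.61772
Macro-F1 score = mean = (0.48276 + 0.66785 + 0.59432 + 0.72931 + 0.76632 + 0.61772) / 6 = 0.6430

0.6430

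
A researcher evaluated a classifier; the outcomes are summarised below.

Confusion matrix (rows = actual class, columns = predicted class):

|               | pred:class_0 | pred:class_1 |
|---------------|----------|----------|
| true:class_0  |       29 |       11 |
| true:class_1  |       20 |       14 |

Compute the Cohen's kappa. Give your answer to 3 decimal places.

Observed agreement pₒ = trace/N = 43/74 = 0.5811
Expected agreement pₑ = Σ (rowᵢ·colᵢ)/N² = (40·49 + 34·25)/74² = 0.5131
κ = (pₒ − pₑ)/(1 − pₑ) = (0.5811 − 0.5131)/(1 − 0.5131) = 0.140

0.140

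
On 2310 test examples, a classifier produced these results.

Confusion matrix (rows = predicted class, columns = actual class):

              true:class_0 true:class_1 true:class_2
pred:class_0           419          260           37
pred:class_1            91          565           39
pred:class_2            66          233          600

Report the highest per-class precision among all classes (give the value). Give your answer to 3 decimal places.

Per-class precision (TP/(TP+FP)):
  class_0: TP=419, FP=260+37=297 → 419/716 = 0.5852
  class_1: TP=565, FP=91+39=130 → 565/695 = 0.8129
  class_2: TP=600, FP=66+233=299 → 600/899 = 0.6674
Highest is class 'class_1' with precision = 0.813.

0.813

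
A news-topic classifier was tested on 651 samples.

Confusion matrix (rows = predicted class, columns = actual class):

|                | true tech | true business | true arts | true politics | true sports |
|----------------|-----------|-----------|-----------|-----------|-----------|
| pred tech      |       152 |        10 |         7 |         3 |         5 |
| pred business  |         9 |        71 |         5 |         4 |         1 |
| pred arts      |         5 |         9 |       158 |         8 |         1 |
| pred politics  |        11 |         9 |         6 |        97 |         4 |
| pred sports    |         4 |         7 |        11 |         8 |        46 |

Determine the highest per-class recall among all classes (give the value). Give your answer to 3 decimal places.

Per-class recall (TP/(TP+FN)):
  tech: TP=152, FN=9+5+11+4=29 → 152/181 = 0.8398
  business: TP=71, FN=10+9+9+7=35 → 71/106 = 0.6698
  arts: TP=158, FN=7+5+6+11=29 → 158/187 = 0.8449
  politics: TP=97, FN=3+4+8+8=23 → 97/120 = 0.8083
  sports: TP=46, FN=5+1+1+4=11 → 46/57 = 0.8070
Highest is class 'arts' with recall = 0.845.

0.845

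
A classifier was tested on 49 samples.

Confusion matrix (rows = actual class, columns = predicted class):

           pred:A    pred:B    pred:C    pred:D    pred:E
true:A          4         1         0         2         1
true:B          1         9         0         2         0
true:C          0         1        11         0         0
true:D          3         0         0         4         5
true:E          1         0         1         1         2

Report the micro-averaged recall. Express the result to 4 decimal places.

Micro-averaging pools counts across classes: ΣTP=30, ΣFP=19, ΣFN=19.
Micro-recall = TP/(TP+FN) on pooled counts = 0.6122 (equals overall accuracy in single-label multiclass).

0.6122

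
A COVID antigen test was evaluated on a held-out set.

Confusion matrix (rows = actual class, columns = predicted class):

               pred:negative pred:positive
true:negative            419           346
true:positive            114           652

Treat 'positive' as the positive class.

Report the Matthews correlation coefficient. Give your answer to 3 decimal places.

MCC = (TP·TN − FP·FN) / √((TP+FP)(TP+FN)(TN+FP)(TN+FN))
Numerator = 652·419 − 346·114 = 233744
Denominator = √(998·766·765·533) = √311708004660 = 558308.1628
MCC = 233744 / 558308.1628 = 0.419

0.419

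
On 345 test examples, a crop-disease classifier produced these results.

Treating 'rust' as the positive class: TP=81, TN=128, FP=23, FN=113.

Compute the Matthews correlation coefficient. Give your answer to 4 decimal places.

0.2867

MCC = (TP·TN − FP·FN) / √((TP+FP)(TP+FN)(TN+FP)(TN+FN))
Numerator = 81·128 − 23·113 = 7769
Denominator = √(104·194·151·241) = √734224816 = 27096.5831
MCC = 7769 / 27096.5831 = 0.2867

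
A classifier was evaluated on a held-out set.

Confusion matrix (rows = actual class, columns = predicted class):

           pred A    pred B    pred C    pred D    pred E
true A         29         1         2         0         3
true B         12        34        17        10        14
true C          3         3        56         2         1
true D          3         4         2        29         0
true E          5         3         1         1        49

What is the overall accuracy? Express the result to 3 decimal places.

0.694

Accuracy = trace / total = (29+34+56+29+49=197) / 284 = 197/284 = 0.694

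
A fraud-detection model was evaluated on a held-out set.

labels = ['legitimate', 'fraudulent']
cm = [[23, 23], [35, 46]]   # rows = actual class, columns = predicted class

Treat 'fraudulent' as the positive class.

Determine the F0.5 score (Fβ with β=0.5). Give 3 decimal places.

Fβ = (1+β²)·TP / ((1+β²)·TP + β²·FN + FP), with β²=1/4
= 1.25·46 / (1.25·46 + 0.25·35 + 23) = 0.644

0.644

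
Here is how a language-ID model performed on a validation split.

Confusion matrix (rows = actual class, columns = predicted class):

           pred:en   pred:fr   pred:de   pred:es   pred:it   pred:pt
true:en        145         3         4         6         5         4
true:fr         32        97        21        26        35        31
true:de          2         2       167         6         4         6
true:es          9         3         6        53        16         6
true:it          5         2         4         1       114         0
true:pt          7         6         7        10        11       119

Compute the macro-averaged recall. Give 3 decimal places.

0.730

Per-class recall (TP/(TP+FN)):
  en: TP=145, FN=3+4+6+5+4=22 → 145/167 = 0.8683
  fr: TP=97, FN=32+21+26+35+31=145 → 97/242 = 0.4008
  de: TP=167, FN=2+2+6+4+6=20 → 167/187 = 0.8930
  es: TP=53, FN=9+3+6+16+6=40 → 53/93 = 0.5699
  it: TP=114, FN=5+2+4+1+0=12 → 114/126 = 0.9048
  pt: TP=119, FN=7+6+7+10+11=41 → 119/160 = 0.7438
Macro-recall = mean = (0.8683 + 0.4008 + 0.8930 + 0.5699 + 0.9048 + 0.7438) / 6 = 0.730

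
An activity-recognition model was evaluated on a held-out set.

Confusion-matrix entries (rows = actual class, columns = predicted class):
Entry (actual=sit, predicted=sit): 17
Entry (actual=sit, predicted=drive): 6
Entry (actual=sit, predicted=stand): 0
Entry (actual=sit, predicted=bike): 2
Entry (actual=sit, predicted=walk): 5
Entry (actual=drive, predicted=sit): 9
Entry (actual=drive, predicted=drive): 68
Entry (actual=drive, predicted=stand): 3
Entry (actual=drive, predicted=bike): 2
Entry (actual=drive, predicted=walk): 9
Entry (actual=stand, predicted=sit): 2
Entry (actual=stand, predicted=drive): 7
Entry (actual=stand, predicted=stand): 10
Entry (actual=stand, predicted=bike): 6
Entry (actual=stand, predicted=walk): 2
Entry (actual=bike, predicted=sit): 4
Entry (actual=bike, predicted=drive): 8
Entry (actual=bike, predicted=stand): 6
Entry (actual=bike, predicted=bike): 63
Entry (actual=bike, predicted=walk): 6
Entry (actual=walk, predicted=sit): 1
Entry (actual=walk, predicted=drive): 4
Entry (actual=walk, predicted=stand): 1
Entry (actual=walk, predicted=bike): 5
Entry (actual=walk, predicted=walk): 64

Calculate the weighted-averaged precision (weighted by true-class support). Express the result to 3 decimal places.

0.715

Per-class precision (TP/(TP+FP)):
  sit: TP=17, FP=9+2+4+1=16 → 17/33 = 0.5152
  drive: TP=68, FP=6+7+8+4=25 → 68/93 = 0.7312
  stand: TP=10, FP=0+3+6+1=10 → 10/20 = 0.5000
  bike: TP=63, FP=2+2+6+5=15 → 63/78 = 0.8077
  walk: TP=64, FP=5+9+2+6=22 → 64/86 = 0.7442
Weighted-precision = Σ (supportᵢ/N)·precisionᵢ with N=310: (30/310)·0.5152 + (91/310)·0.7312 + (27/310)·0.5000 + (87/310)·0.8077 + (75/310)·0.7442 = 0.715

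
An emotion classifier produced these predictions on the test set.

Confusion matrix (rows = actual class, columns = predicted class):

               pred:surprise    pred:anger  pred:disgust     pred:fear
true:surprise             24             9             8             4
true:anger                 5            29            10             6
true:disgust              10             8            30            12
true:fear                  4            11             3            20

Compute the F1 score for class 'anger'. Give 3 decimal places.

0.542

One-vs-rest for 'anger': TP = diagonal; FP = other classes predicted 'anger'; FN = 'anger' predicted as other.
F1 score = 2·TP/(2·TP+FP+FN).
anger: TP=29, FP=9+8+11=28, FN=5+10+6=21 → 58/107 = 0.5421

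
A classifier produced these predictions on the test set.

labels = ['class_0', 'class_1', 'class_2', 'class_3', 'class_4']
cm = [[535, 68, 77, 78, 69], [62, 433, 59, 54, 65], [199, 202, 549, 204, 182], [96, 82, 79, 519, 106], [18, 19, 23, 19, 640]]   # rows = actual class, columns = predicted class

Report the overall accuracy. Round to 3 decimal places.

0.603

Accuracy = trace / total = (535+433+549+519+640=2676) / 4437 = 2676/4437 = 0.603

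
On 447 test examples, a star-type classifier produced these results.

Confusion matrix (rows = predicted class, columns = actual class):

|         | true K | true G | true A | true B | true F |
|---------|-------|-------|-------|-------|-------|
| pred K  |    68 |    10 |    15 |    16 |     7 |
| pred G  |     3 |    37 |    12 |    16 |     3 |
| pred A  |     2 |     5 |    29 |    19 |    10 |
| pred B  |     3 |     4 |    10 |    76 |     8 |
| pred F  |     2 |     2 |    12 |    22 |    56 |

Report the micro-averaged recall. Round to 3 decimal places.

0.595

Micro-averaging pools counts across classes: ΣTP=266, ΣFP=181, ΣFN=181.
Micro-recall = TP/(TP+FN) on pooled counts = 0.595 (equals overall accuracy in single-label multiclass).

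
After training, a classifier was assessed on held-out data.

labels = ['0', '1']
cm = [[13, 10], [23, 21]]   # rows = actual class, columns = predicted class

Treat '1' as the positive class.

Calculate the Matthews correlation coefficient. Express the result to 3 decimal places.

MCC = (TP·TN − FP·FN) / √((TP+FP)(TP+FN)(TN+FP)(TN+FN))
Numerator = 21·13 − 10·23 = 43
Denominator = √(31·44·23·36) = √1129392 = 1062.7286
MCC = 43 / 1062.7286 = 0.040

0.040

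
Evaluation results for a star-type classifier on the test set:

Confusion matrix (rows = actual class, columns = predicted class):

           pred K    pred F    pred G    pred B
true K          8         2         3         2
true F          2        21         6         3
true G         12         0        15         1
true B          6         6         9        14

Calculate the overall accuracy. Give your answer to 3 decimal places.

Accuracy = trace / total = (8+21+15+14=58) / 110 = 58/110 = 0.527

0.527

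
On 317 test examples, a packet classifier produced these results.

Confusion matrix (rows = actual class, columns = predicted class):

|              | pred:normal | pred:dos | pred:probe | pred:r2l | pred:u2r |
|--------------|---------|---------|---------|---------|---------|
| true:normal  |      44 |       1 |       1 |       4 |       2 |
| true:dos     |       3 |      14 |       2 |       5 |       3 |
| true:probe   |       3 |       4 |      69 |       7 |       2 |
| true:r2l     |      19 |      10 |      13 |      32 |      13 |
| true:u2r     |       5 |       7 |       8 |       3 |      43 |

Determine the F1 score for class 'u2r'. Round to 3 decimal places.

Take TP from the diagonal, FP from the rest of the 'u2r' prediction marginal, FN from the rest of the 'u2r' actual marginal.
F1 score = 2·TP/(2·TP+FP+FN).
u2r: TP=43, FP=2+3+2+13=20, FN=5+7+8+3=23 → 86/129 = 0.6667

0.667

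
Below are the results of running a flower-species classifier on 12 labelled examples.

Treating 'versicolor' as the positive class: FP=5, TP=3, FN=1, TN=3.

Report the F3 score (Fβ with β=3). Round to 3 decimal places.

Fβ = (1+β²)·TP / ((1+β²)·TP + β²·FN + FP), with β²=9
= 10·3 / (10·3 + 9·1 + 5) = 0.682

0.682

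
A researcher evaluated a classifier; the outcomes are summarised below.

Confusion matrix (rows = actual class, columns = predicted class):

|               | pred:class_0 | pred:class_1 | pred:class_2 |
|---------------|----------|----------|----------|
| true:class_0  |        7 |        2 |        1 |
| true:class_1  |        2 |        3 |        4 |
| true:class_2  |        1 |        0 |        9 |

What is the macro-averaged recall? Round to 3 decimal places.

Per-class recall (TP/(TP+FN)):
  class_0: TP=7, FN=2+1=3 → 7/10 = 0.7000
  class_1: TP=3, FN=2+4=6 → 3/9 = 0.3333
  class_2: TP=9, FN=1+0=1 → 9/10 = 0.9000
Macro-recall = mean = (0.7000 + 0.3333 + 0.9000) / 3 = 0.644

0.644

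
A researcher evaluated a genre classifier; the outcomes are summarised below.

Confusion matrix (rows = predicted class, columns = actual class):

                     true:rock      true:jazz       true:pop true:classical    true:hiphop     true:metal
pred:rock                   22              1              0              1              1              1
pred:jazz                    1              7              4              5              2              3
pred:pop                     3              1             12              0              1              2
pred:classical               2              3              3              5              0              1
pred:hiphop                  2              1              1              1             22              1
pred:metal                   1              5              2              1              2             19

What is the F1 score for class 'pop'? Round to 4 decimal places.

0.5854

F1 score = 2·TP/(2·TP+FP+FN).
pop: TP=12, FP=3+1+0+1+2=7, FN=0+4+3+1+2=10 → 24/41 = 0.58537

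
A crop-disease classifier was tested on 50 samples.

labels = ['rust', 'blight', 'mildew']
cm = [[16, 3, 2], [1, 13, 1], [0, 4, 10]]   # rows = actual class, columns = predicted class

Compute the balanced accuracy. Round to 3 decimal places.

0.781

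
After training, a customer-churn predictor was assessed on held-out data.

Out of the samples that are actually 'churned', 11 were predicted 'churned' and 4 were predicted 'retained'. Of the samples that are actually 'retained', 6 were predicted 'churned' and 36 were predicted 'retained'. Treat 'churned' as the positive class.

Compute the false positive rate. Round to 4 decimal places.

0.1429

FPR = FP/(FP+TN) = 6/(6+36) = 0.1429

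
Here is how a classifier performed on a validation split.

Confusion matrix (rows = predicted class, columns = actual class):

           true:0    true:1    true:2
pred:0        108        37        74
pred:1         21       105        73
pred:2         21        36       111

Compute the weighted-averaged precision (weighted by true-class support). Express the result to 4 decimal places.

0.5774

Per-class precision (TP/(TP+FP)):
  0: TP=108, FP=37+74=111 → 108/219 = 0.49315
  1: TP=105, FP=21+73=94 → 105/199 = 0.52764
  2: TP=111, FP=21+36=57 → 111/168 = 0.66071
Weighted-precision = Σ (supportᵢ/N)·precisionᵢ with N=586: (150/586)·0.49315 + (178/586)·0.52764 + (258/586)·0.66071 = 0.5774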